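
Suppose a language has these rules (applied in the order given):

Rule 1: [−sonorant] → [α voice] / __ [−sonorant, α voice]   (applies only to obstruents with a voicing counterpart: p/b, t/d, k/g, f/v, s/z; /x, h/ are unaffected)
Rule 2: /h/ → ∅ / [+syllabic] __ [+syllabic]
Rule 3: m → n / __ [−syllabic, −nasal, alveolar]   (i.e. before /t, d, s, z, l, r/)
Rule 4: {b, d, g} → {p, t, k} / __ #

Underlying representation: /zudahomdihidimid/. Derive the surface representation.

Rule 1 (regressive voicing assimilation): no segment meets the environment; /zudahomdihidimid/ is unchanged.
Rule 2 (intervocalic h-deletion): /h/ occurs between vowels /a/ and /o/, so it deletes. /h/ occurs between vowels /i/ and /i/, so it deletes. /zudahomdihidimid/ → zudaomdiidimid.
Rule 3 (nasal place assimilation): /m/ precedes the alveolar consonant /d/, so it assimilates in place to [n]. /zudaomdiidimid/ → zudaondiidimid.
Rule 4 (final devoicing): /d/ is a voiced stop in word-final position, so it devoices to [t]. /zudaondiidimid/ → zudaondiidimit.

zudaondiidimit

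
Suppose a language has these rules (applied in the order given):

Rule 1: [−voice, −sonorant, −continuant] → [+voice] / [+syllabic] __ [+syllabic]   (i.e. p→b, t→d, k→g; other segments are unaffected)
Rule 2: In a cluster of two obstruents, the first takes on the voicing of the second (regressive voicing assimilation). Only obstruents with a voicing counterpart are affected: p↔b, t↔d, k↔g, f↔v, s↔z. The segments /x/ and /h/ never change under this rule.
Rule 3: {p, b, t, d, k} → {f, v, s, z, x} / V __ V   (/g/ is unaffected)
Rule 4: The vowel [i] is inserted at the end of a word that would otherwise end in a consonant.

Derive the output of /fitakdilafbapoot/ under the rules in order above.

Rule 1 (intervocalic voicing): /t/ is a voiceless stop between vowels /i/ and /a/, so it voices to [d]. /p/ is a voiceless stop between vowels /a/ and /o/, so it voices to [b]. /fitakdilafbapoot/ → fidakdilafbaboot.
Rule 2 (regressive voicing assimilation): /k/ precedes the voiced obstruent /d/, so it voices to [g] by assimilation. /f/ precedes the voiced obstruent /b/, so it voices to [v] by assimilation. /fidakdilafbaboot/ → fidagdilavbaboot.
Rule 3 (intervocalic spirantization): /d/ is a stop between vowels /i/ and /a/, so it spirantizes to the fricative [z]. /b/ is a stop between vowels /a/ and /o/, so it spirantizes to the fricative [v]. /fidagdilavbaboot/ → fizagdilavbavoot.
Rule 4 (final i-epenthesis): the form ends in the consonant /t/, so [i] is inserted word-finally. /fizagdilavbavoot/ → fizagdilavbavooti.

fizagdilavbavooti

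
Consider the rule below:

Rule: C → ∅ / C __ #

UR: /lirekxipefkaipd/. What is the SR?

lirekxipefkaip

/d/ is the second consonant of a word-final cluster /pd/, so it deletes.
Surface form: [lirekxipefkaip].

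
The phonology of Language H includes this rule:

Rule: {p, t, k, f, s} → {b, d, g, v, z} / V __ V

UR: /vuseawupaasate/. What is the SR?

vuzeawubaazade

/s/ is a voiceless obstruent between vowels /u/ and /e/, so it voices to [z].
/p/ is a voiceless obstruent between vowels /u/ and /a/, so it voices to [b].
/s/ is a voiceless obstruent between vowels /a/ and /a/, so it voices to [z].
/t/ is a voiceless obstruent between vowels /a/ and /e/, so it voices to [d].
Surface form: [vuzeawubaazade].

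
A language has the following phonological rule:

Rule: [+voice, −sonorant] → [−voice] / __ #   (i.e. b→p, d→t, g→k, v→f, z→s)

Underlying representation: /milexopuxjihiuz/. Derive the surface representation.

/z/ is a voiced obstruent in word-final position, so it devoices to [s].
Surface form: [milexopuxjihius].

milexopuxjihius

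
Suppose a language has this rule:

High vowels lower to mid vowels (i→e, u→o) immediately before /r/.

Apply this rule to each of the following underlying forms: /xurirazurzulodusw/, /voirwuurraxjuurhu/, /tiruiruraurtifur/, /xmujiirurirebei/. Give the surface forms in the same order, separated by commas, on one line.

xorerazorzulodusw, voerwuorraxjuorhu, terueroraortifor, xmujierorerebei

/xurirazurzulodusw/: /u/ is a high vowel immediately before /r/, so it lowers to [o]. /i/ is a high vowel immediately before /r/, so it lowers to [e]. /u/ is a high vowel immediately before /r/, so it lowers to [o]. → [xorerazorzulodusw].
/voirwuurraxjuurhu/: /i/ is a high vowel immediately before /r/, so it lowers to [e]. /u/ is a high vowel immediately before /r/, so it lowers to [o]. /u/ is a high vowel immediately before /r/, so it lowers to [o]. → [voerwuorraxjuorhu].
/tiruiruraurtifur/: /i/ is a high vowel immediately before /r/, so it lowers to [e]. /i/ is a high vowel immediately before /r/, so it lowers to [e]. /u/ is a high vowel immediately before /r/, so it lowers to [o]. /u/ is a high vowel immediately before /r/, so it lowers to [o]. /u/ is a high vowel immediately before /r/, so it lowers to [o]. → [terueroraortifor].
/xmujiirurirebei/: /i/ is a high vowel immediately before /r/, so it lowers to [e]. /u/ is a high vowel immediately before /r/, so it lowers to [o]. /i/ is a high vowel immediately before /r/, so it lowers to [e]. → [xmujierorerebei].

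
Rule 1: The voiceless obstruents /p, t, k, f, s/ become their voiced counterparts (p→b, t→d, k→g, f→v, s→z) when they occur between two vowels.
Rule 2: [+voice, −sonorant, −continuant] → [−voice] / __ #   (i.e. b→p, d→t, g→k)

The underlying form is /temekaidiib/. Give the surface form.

temegaidiip

Rule 1 (intervocalic voicing): /k/ is a voiceless obstruent between vowels /e/ and /a/, so it voices to [g]. /temekaidiib/ → temegaidiib.
Rule 2 (final devoicing): /b/ is a voiced stop in word-final position, so it devoices to [p]. /temegaidiib/ → temegaidiip.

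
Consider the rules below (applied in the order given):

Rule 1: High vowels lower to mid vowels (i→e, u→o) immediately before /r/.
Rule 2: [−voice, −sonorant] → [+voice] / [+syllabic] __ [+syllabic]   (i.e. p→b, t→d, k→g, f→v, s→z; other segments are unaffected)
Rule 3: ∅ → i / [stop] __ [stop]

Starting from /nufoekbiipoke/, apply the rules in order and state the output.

Rule 1 (pre-rhotic lowering): no segment meets the environment; /nufoekbiipoke/ is unchanged.
Rule 2 (intervocalic voicing): /f/ is a voiceless obstruent between vowels /u/ and /o/, so it voices to [v]. /p/ is a voiceless obstruent between vowels /i/ and /o/, so it voices to [b]. /k/ is a voiceless obstruent between vowels /o/ and /e/, so it voices to [g]. /nufoekbiipoke/ → nuvoekbiiboge.
Rule 3 (stop-cluster i-epenthesis): /k/ and /b/ form a stop–stop cluster, so [i] is inserted between them. /nuvoekbiiboge/ → nuvoekibiiboge.

nuvoekibiiboge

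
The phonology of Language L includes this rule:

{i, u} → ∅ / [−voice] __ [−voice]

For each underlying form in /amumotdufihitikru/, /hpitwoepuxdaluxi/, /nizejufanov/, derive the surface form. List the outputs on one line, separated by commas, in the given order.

/amumotdufihitikru/: /i/ is a high vowel flanked by voiceless consonants /f/ and /h/, so it deletes. /i/ is a high vowel flanked by voiceless consonants /h/ and /t/, so it deletes. /i/ is a high vowel flanked by voiceless consonants /t/ and /k/, so it deletes. → [amumotdufhtkru].
/hpitwoepuxdaluxi/: /i/ is a high vowel flanked by voiceless consonants /p/ and /t/, so it deletes. /u/ is a high vowel flanked by voiceless consonants /p/ and /x/, so it deletes. → [hptwoepxdaluxi].
/nizejufanov/: the rule's environment is not met; surfaces unchanged as [nizejufanov].

amumotdufhtkru, hptwoepxdaluxi, nizejufanov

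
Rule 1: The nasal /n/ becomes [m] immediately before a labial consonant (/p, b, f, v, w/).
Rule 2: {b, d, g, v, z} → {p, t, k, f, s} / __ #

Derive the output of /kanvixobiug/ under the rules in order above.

Rule 1 (nasal place assimilation): /n/ precedes the labial consonant /v/, so it assimilates in place to [m]. /kanvixobiug/ → kamvixobiug.
Rule 2 (final devoicing): /g/ is a voiced obstruent in word-final position, so it devoices to [k]. /kamvixobiug/ → kamvixobiuk.

kamvixobiuk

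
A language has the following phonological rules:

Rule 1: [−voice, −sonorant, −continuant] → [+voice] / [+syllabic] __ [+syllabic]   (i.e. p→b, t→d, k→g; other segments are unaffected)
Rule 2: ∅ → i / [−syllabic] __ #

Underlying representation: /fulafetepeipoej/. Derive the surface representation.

Rule 1 (intervocalic voicing): /t/ is a voiceless stop between vowels /e/ and /e/, so it voices to [d]. /p/ is a voiceless stop between vowels /e/ and /e/, so it voices to [b]. /p/ is a voiceless stop between vowels /i/ and /o/, so it voices to [b]. /fulafetepeipoej/ → fulafedebeiboej.
Rule 2 (final i-epenthesis): the form ends in the consonant /j/, so [i] is inserted word-finally. /fulafedebeiboej/ → fulafedebeiboeji.

fulafedebeiboeji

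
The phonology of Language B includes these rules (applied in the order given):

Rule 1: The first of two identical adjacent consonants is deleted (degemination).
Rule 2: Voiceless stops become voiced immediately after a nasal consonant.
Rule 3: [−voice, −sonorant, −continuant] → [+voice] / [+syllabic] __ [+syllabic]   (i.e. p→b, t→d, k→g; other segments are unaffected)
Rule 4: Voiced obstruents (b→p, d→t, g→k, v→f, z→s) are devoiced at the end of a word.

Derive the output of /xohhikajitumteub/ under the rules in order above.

Rule 1 (degemination): /hh/ is a geminate; the first /h/ deletes. /xohhikajitumteub/ → xohikajitumteub.
Rule 2 (post-nasal voicing): /t/ is a voiceless stop immediately after the nasal /m/, so it voices to [d]. /xohikajitumteub/ → xohikajitumdeub.
Rule 3 (intervocalic voicing): /k/ is a voiceless stop between vowels /i/ and /a/, so it voices to [g]. /t/ is a voiceless stop between vowels /i/ and /u/, so it voices to [d]. /xohikajitumdeub/ → xohigajidumdeub.
Rule 4 (final devoicing): /b/ is a voiced obstruent in word-final position, so it devoices to [p]. /xohigajidumdeub/ → xohigajidumdeup.

xohigajidumdeup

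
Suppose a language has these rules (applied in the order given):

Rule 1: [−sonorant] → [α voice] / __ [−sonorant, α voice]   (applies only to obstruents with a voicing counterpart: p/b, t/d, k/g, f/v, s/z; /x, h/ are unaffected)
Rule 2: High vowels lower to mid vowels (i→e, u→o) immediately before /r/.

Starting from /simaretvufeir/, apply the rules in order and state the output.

Rule 1 (regressive voicing assimilation): /t/ precedes the voiced obstruent /v/, so it voices to [d] by assimilation. /simaretvufeir/ → simaredvufeir.
Rule 2 (pre-rhotic lowering): /i/ is a high vowel immediately before /r/, so it lowers to [e]. /simaredvufeir/ → simaredvufeer.

simaredvufeer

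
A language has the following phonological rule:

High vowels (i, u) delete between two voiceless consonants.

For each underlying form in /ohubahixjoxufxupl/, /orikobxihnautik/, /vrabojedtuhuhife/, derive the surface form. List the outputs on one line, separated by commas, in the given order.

/ohubahixjoxufxupl/: /i/ is a high vowel flanked by voiceless consonants /h/ and /x/, so it deletes. /u/ is a high vowel flanked by voiceless consonants /x/ and /f/, so it deletes. /u/ is a high vowel flanked by voiceless consonants /x/ and /p/, so it deletes. → [ohubahxjoxfxpl].
/orikobxihnautik/: /i/ is a high vowel flanked by voiceless consonants /x/ and /h/, so it deletes. /i/ is a high vowel flanked by voiceless consonants /t/ and /k/, so it deletes. → [orikobxhnautk].
/vrabojedtuhuhife/: /u/ is a high vowel flanked by voiceless consonants /t/ and /h/, so it deletes. /u/ is a high vowel flanked by voiceless consonants /h/ and /h/, so it deletes. /i/ is a high vowel flanked by voiceless consonants /h/ and /f/, so it deletes. → [vrabojedthhfe].

ohubahxjoxfxpl, orikobxhnautk, vrabojedthhfe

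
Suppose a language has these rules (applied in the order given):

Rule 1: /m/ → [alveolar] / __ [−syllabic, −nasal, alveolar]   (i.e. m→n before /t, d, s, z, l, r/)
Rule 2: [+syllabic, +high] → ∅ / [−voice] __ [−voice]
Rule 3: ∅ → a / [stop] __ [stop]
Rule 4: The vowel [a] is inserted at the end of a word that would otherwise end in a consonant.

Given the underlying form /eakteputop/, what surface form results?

eakatepatopa

Rule 1 (nasal place assimilation): no segment meets the environment; /eakteputop/ is unchanged.
Rule 2 (high vowel syncope): /u/ is a high vowel flanked by voiceless consonants /p/ and /t/, so it deletes. /eakteputop/ → eakteptop.
Rule 3 (stop-cluster a-epenthesis): /k/ and /t/ form a stop–stop cluster, so [a] is inserted between them. /p/ and /t/ form a stop–stop cluster, so [a] is inserted between them. /eakteptop/ → eakatepatop.
Rule 4 (final a-epenthesis): the form ends in the consonant /p/, so [a] is inserted word-finally. /eakatepatop/ → eakatepatopa.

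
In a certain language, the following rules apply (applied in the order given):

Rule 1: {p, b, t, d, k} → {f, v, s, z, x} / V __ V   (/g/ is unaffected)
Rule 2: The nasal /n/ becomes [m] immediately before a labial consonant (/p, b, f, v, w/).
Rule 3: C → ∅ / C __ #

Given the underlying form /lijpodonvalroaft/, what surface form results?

Rule 1 (intervocalic spirantization): /d/ is a stop between vowels /o/ and /o/, so it spirantizes to the fricative [z]. /lijpodonvalroaft/ → lijpozonvalroaft.
Rule 2 (nasal place assimilation): /n/ precedes the labial consonant /v/, so it assimilates in place to [m]. /lijpozonvalroaft/ → lijpozomvalroaft.
Rule 3 (final cluster simplification): /t/ is the second consonant of a word-final cluster /ft/, so it deletes. /lijpozomvalroaft/ → lijpozomvalroaf.

lijpozomvalroaf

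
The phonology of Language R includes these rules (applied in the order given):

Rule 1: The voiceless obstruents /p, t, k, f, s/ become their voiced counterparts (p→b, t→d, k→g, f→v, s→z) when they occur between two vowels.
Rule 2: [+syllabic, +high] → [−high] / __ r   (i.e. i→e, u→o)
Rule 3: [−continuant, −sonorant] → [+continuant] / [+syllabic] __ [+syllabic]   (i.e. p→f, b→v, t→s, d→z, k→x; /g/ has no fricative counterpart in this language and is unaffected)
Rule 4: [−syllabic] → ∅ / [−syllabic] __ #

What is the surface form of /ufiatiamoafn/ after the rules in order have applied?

uviaziamoaf

Rule 1 (intervocalic voicing): /f/ is a voiceless obstruent between vowels /u/ and /i/, so it voices to [v]. /t/ is a voiceless obstruent between vowels /a/ and /i/, so it voices to [d]. /ufiatiamoafn/ → uviadiamoafn.
Rule 2 (pre-rhotic lowering): no segment meets the environment; /uviadiamoafn/ is unchanged.
Rule 3 (intervocalic spirantization): /d/ is a stop between vowels /a/ and /i/, so it spirantizes to the fricative [z]. /uviadiamoafn/ → uviaziamoafn.
Rule 4 (final cluster simplification): /n/ is the second consonant of a word-final cluster /fn/, so it deletes. /uviaziamoafn/ → uviaziamoaf.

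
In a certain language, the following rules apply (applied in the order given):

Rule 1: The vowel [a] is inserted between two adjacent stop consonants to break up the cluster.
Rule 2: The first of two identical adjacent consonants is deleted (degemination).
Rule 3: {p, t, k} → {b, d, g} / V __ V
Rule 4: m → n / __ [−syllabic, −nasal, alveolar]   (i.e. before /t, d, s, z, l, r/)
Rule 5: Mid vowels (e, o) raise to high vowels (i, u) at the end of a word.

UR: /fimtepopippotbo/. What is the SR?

fintebobibabodabu

Rule 1 (stop-cluster a-epenthesis): /p/ and /p/ form a stop–stop cluster, so [a] is inserted between them. /t/ and /b/ form a stop–stop cluster, so [a] is inserted between them. /fimtepopippotbo/ → fimtepopipapotabo.
Rule 2 (degemination): no segment meets the environment; /fimtepopipapotabo/ is unchanged.
Rule 3 (intervocalic voicing): /p/ is a voiceless stop between vowels /e/ and /o/, so it voices to [b]. /p/ is a voiceless stop between vowels /o/ and /i/, so it voices to [b]. /p/ is a voiceless stop between vowels /i/ and /a/, so it voices to [b]. /p/ is a voiceless stop between vowels /a/ and /o/, so it voices to [b]. /t/ is a voiceless stop between vowels /o/ and /a/, so it voices to [d]. /fimtepopipapotabo/ → fimtebobibabodabo.
Rule 4 (nasal place assimilation): /m/ precedes the alveolar consonant /t/, so it assimilates in place to [n]. /fimtebobibabodabo/ → fintebobibabodabo.
Rule 5 (final vowel raising): /o/ is a mid vowel in word-final position, so it raises to [u]. /fintebobibabodabo/ → fintebobibabodabu.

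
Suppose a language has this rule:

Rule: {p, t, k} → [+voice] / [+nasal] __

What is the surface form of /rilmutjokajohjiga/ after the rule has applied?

No segment of /rilmutjokajohjiga/ meets the structural description of the rule, so the form surfaces unchanged.

rilmutjokajohjiga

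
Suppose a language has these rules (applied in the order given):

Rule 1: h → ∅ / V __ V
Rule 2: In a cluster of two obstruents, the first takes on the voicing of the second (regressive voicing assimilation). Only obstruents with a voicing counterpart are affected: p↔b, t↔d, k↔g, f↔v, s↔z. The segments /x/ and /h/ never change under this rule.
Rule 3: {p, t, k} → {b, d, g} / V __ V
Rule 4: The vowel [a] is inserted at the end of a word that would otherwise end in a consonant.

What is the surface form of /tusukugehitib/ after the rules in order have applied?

tusugugeidiba

Rule 1 (intervocalic h-deletion): /h/ occurs between vowels /e/ and /i/, so it deletes. /tusukugehitib/ → tusukugeitib.
Rule 2 (regressive voicing assimilation): no segment meets the environment; /tusukugeitib/ is unchanged.
Rule 3 (intervocalic voicing): /k/ is a voiceless stop between vowels /u/ and /u/, so it voices to [g]. /t/ is a voiceless stop between vowels /i/ and /i/, so it voices to [d]. /tusukugeitib/ → tusugugeidib.
Rule 4 (final a-epenthesis): the form ends in the consonant /b/, so [a] is inserted word-finally. /tusugugeidib/ → tusugugeidiba.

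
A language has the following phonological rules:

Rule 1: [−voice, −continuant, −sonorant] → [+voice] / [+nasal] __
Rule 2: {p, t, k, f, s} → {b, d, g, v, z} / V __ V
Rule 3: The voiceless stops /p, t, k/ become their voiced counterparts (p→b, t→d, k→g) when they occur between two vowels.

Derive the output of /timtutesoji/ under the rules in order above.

Rule 1 (post-nasal voicing): /t/ is a voiceless stop immediately after the nasal /m/, so it voices to [d]. /timtutesoji/ → timdutesoji.
Rule 2 (intervocalic voicing): /t/ is a voiceless obstruent between vowels /u/ and /e/, so it voices to [d]. /s/ is a voiceless obstruent between vowels /e/ and /o/, so it voices to [z]. /timdutesoji/ → timdudezoji.
Rule 3 (intervocalic voicing): no segment meets the environment; /timdudezoji/ is unchanged.

timdudezoji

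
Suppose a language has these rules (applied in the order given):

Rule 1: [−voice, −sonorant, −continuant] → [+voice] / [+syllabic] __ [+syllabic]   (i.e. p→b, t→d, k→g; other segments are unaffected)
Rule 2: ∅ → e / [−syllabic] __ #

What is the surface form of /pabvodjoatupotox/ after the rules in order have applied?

pabvodjoadubodoxe

Rule 1 (intervocalic voicing): /t/ is a voiceless stop between vowels /a/ and /u/, so it voices to [d]. /p/ is a voiceless stop between vowels /u/ and /o/, so it voices to [b]. /t/ is a voiceless stop between vowels /o/ and /o/, so it voices to [d]. /pabvodjoatupotox/ → pabvodjoadubodox.
Rule 2 (final e-epenthesis): the form ends in the consonant /x/, so [e] is inserted word-finally. /pabvodjoadubodox/ → pabvodjoadubodoxe.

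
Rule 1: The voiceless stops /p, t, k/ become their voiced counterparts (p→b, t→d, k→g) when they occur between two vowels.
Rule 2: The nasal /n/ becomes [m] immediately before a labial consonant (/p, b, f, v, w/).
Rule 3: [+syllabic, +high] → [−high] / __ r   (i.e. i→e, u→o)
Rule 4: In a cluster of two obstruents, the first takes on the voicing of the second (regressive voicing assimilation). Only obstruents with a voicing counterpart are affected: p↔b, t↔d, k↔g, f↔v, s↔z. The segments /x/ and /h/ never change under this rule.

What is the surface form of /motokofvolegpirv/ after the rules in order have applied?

modogovvolekperv

Rule 1 (intervocalic voicing): /t/ is a voiceless stop between vowels /o/ and /o/, so it voices to [d]. /k/ is a voiceless stop between vowels /o/ and /o/, so it voices to [g]. /motokofvolegpirv/ → modogofvolegpirv.
Rule 2 (nasal place assimilation): no segment meets the environment; /modogofvolegpirv/ is unchanged.
Rule 3 (pre-rhotic lowering): /i/ is a high vowel immediately before /r/, so it lowers to [e]. /modogofvolegpirv/ → modogofvolegperv.
Rule 4 (regressive voicing assimilation): /f/ precedes the voiced obstruent /v/, so it voices to [v] by assimilation. /g/ precedes the voiceless obstruent /p/, so it devoices to [k] by assimilation. /modogofvolegperv/ → modogovvolekperv.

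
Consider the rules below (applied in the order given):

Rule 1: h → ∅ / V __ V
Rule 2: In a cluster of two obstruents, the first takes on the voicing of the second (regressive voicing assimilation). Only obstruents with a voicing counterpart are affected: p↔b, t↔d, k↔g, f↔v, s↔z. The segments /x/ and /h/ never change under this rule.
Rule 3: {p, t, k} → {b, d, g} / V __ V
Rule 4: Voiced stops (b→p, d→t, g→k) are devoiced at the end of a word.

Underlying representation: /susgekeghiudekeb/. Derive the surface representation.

Rule 1 (intervocalic h-deletion): no segment meets the environment; /susgekeghiudekeb/ is unchanged.
Rule 2 (regressive voicing assimilation): /s/ precedes the voiced obstruent /g/, so it voices to [z] by assimilation. /g/ precedes the voiceless obstruent /h/, so it devoices to [k] by assimilation. /susgekeghiudekeb/ → suzgekekhiudekeb.
Rule 3 (intervocalic voicing): /k/ is a voiceless stop between vowels /e/ and /e/, so it voices to [g]. /k/ is a voiceless stop between vowels /e/ and /e/, so it voices to [g]. /suzgekekhiudekeb/ → suzgegekhiudegeb.
Rule 4 (final devoicing): /b/ is a voiced stop in word-final position, so it devoices to [p]. /suzgegekhiudegeb/ → suzgegekhiudegep.

suzgegekhiudegep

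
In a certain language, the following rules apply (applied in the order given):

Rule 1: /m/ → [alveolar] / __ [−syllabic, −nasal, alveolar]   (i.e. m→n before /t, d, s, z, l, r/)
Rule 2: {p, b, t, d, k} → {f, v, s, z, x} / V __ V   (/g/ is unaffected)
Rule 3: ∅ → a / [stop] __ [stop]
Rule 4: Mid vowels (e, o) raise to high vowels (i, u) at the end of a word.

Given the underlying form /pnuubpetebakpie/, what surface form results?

pnuubapesevakapii

Rule 1 (nasal place assimilation): no segment meets the environment; /pnuubpetebakpie/ is unchanged.
Rule 2 (intervocalic spirantization): /t/ is a stop between vowels /e/ and /e/, so it spirantizes to the fricative [s]. /b/ is a stop between vowels /e/ and /a/, so it spirantizes to the fricative [v]. /pnuubpetebakpie/ → pnuubpesevakpie.
Rule 3 (stop-cluster a-epenthesis): /b/ and /p/ form a stop–stop cluster, so [a] is inserted between them. /k/ and /p/ form a stop–stop cluster, so [a] is inserted between them. /pnuubpesevakpie/ → pnuubapesevakapie.
Rule 4 (final vowel raising): /e/ is a mid vowel in word-final position, so it raises to [i]. /pnuubapesevakapie/ → pnuubapesevakapii.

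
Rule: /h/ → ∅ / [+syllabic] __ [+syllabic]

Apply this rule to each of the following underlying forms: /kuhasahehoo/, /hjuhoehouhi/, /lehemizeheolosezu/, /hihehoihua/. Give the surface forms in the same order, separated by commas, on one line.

/kuhasahehoo/: /h/ occurs between vowels /u/ and /a/, so it deletes. /h/ occurs between vowels /a/ and /e/, so it deletes. /h/ occurs between vowels /e/ and /o/, so it deletes. → [kuasaeoo].
/hjuhoehouhi/: /h/ occurs between vowels /u/ and /o/, so it deletes. /h/ occurs between vowels /e/ and /o/, so it deletes. /h/ occurs between vowels /u/ and /i/, so it deletes. → [hjuoeoui].
/lehemizeheolosezu/: /h/ occurs between vowels /e/ and /e/, so it deletes. /h/ occurs between vowels /e/ and /e/, so it deletes. → [leemizeeolosezu].
/hihehoihua/: /h/ occurs between vowels /i/ and /e/, so it deletes. /h/ occurs between vowels /e/ and /o/, so it deletes. /h/ occurs between vowels /i/ and /u/, so it deletes. → [hieoiua].

kuasaeoo, hjuoeoui, leemizeeolosezu, hieoiua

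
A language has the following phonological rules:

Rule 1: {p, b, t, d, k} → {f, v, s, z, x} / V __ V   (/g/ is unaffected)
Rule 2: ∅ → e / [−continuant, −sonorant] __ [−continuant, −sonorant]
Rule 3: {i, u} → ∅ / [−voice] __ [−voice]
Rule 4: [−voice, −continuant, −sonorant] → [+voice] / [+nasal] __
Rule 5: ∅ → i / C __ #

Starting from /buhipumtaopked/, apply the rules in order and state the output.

Rule 1 (intervocalic spirantization): /p/ is a stop between vowels /i/ and /u/, so it spirantizes to the fricative [f]. /buhipumtaopked/ → buhifumtaopked.
Rule 2 (stop-cluster e-epenthesis): /p/ and /k/ form a stop–stop cluster, so [e] is inserted between them. /buhifumtaopked/ → buhifumtaopeked.
Rule 3 (high vowel syncope): /i/ is a high vowel flanked by voiceless consonants /h/ and /f/, so it deletes. /buhifumtaopeked/ → buhfumtaopeked.
Rule 4 (post-nasal voicing): /t/ is a voiceless stop immediately after the nasal /m/, so it voices to [d]. /buhfumtaopeked/ → buhfumdaopeked.
Rule 5 (final i-epenthesis): the form ends in the consonant /d/, so [i] is inserted word-finally. /buhfumdaopeked/ → buhfumdaopekedi.

buhfumdaopekedi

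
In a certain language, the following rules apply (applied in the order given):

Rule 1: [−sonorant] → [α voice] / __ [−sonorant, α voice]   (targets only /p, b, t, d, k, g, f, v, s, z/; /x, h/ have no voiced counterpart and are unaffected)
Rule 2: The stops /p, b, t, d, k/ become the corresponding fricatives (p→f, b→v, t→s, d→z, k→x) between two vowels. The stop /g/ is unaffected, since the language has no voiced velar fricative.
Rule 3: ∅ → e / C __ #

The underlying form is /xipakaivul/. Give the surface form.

Rule 1 (regressive voicing assimilation): no segment meets the environment; /xipakaivul/ is unchanged.
Rule 2 (intervocalic spirantization): /p/ is a stop between vowels /i/ and /a/, so it spirantizes to the fricative [f]. /k/ is a stop between vowels /a/ and /a/, so it spirantizes to the fricative [x]. /xipakaivul/ → xifaxaivul.
Rule 3 (final e-epenthesis): the form ends in the consonant /l/, so [e] is inserted word-finally. /xifaxaivul/ → xifaxaivule.

xifaxaivule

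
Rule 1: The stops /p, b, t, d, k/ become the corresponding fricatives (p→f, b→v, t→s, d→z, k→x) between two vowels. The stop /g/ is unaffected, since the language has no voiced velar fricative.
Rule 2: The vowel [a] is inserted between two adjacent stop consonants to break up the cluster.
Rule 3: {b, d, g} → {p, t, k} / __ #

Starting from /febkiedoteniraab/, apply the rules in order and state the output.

febakiezoseniraap

Rule 1 (intervocalic spirantization): /d/ is a stop between vowels /e/ and /o/, so it spirantizes to the fricative [z]. /t/ is a stop between vowels /o/ and /e/, so it spirantizes to the fricative [s]. /febkiedoteniraab/ → febkiezoseniraab.
Rule 2 (stop-cluster a-epenthesis): /b/ and /k/ form a stop–stop cluster, so [a] is inserted between them. /febkiezoseniraab/ → febakiezoseniraab.
Rule 3 (final devoicing): /b/ is a voiced stop in word-final position, so it devoices to [p]. /febakiezoseniraab/ → febakiezoseniraap.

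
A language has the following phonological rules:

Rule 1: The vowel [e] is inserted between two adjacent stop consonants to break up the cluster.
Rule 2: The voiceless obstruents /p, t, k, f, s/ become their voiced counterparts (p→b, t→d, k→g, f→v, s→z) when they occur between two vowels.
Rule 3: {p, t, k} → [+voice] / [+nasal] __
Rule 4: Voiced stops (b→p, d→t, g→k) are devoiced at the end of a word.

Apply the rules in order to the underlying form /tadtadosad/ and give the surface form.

Rule 1 (stop-cluster e-epenthesis): /d/ and /t/ form a stop–stop cluster, so [e] is inserted between them. /tadtadosad/ → tadetadosad.
Rule 2 (intervocalic voicing): /t/ is a voiceless obstruent between vowels /e/ and /a/, so it voices to [d]. /s/ is a voiceless obstruent between vowels /o/ and /a/, so it voices to [z]. /tadetadosad/ → tadedadozad.
Rule 3 (post-nasal voicing): no segment meets the environment; /tadedadozad/ is unchanged.
Rule 4 (final devoicing): /d/ is a voiced stop in word-final position, so it devoices to [t]. /tadedadozad/ → tadedadozat.

tadedadozat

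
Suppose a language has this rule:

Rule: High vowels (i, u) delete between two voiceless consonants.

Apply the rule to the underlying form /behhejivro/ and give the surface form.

behhejivro

No segment of /behhejivro/ meets the structural description of the rule, so the form surfaces unchanged.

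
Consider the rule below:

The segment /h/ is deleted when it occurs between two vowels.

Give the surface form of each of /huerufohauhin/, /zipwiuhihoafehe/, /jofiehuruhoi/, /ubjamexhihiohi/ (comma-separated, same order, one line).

huerufoauin, zipwiuioafee, jofieuruoi, ubjamexhiioi

/huerufohauhin/: /h/ occurs between vowels /o/ and /a/, so it deletes. /h/ occurs between vowels /u/ and /i/, so it deletes. → [huerufoauin].
/zipwiuhihoafehe/: /h/ occurs between vowels /u/ and /i/, so it deletes. /h/ occurs between vowels /i/ and /o/, so it deletes. /h/ occurs between vowels /e/ and /e/, so it deletes. → [zipwiuioafee].
/jofiehuruhoi/: /h/ occurs between vowels /e/ and /u/, so it deletes. /h/ occurs between vowels /u/ and /o/, so it deletes. → [jofieuruoi].
/ubjamexhihiohi/: /h/ occurs between vowels /i/ and /i/, so it deletes. /h/ occurs between vowels /o/ and /i/, so it deletes. → [ubjamexhiioi].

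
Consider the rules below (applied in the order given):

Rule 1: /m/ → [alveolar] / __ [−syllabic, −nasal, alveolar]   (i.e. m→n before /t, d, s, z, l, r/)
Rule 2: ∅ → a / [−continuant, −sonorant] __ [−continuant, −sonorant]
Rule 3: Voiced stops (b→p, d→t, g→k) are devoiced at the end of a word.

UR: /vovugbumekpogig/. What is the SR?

vovugabumekapogik

Rule 1 (nasal place assimilation): no segment meets the environment; /vovugbumekpogig/ is unchanged.
Rule 2 (stop-cluster a-epenthesis): /g/ and /b/ form a stop–stop cluster, so [a] is inserted between them. /k/ and /p/ form a stop–stop cluster, so [a] is inserted between them. /vovugbumekpogig/ → vovugabumekapogig.
Rule 3 (final devoicing): /g/ is a voiced stop in word-final position, so it devoices to [k]. /vovugabumekapogig/ → vovugabumekapogik.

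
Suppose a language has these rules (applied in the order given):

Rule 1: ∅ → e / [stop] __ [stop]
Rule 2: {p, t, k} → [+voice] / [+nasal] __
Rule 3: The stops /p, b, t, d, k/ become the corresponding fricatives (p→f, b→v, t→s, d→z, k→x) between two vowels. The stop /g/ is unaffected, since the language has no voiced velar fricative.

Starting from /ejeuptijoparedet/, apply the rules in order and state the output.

ejeufesijofarezet

Rule 1 (stop-cluster e-epenthesis): /p/ and /t/ form a stop–stop cluster, so [e] is inserted between them. /ejeuptijoparedet/ → ejeupetijoparedet.
Rule 2 (post-nasal voicing): no segment meets the environment; /ejeupetijoparedet/ is unchanged.
Rule 3 (intervocalic spirantization): /p/ is a stop between vowels /u/ and /e/, so it spirantizes to the fricative [f]. /t/ is a stop between vowels /e/ and /i/, so it spirantizes to the fricative [s]. /p/ is a stop between vowels /o/ and /a/, so it spirantizes to the fricative [f]. /d/ is a stop between vowels /e/ and /e/, so it spirantizes to the fricative [z]. /ejeupetijoparedet/ → ejeufesijofarezet.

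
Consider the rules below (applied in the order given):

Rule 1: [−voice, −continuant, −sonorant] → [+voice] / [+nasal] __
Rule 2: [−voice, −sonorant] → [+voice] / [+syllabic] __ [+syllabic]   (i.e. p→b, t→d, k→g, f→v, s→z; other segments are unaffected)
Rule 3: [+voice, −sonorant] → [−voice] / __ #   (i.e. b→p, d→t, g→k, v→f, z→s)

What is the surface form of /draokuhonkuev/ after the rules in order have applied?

draoguhonguef

Rule 1 (post-nasal voicing): /k/ is a voiceless stop immediately after the nasal /n/, so it voices to [g]. /draokuhonkuev/ → draokuhonguev.
Rule 2 (intervocalic voicing): /k/ is a voiceless obstruent between vowels /o/ and /u/, so it voices to [g]. /draokuhonguev/ → draoguhonguev.
Rule 3 (final devoicing): /v/ is a voiced obstruent in word-final position, so it devoices to [f]. /draoguhonguev/ → draoguhonguef.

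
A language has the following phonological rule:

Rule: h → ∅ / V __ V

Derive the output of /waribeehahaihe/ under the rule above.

/h/ occurs between vowels /e/ and /a/, so it deletes.
/h/ occurs between vowels /a/ and /a/, so it deletes.
/h/ occurs between vowels /i/ and /e/, so it deletes.
Surface form: [waribeeaaie].

waribeeaaie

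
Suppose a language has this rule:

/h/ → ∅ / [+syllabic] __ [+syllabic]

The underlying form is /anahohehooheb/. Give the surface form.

anaoeooeb

/h/ occurs between vowels /a/ and /o/, so it deletes.
/h/ occurs between vowels /o/ and /e/, so it deletes.
/h/ occurs between vowels /e/ and /o/, so it deletes.
/h/ occurs between vowels /o/ and /e/, so it deletes.
Surface form: [anaoeooeb].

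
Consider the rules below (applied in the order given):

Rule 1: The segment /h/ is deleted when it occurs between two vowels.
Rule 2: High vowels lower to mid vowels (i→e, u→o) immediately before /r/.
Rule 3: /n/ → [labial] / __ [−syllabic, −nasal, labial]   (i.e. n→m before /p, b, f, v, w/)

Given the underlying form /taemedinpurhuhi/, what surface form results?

taemedimporhui

Rule 1 (intervocalic h-deletion): /h/ occurs between vowels /u/ and /i/, so it deletes. /taemedinpurhuhi/ → taemedinpurhui.
Rule 2 (pre-rhotic lowering): /u/ is a high vowel immediately before /r/, so it lowers to [o]. /taemedinpurhui/ → taemedinporhui.
Rule 3 (nasal place assimilation): /n/ precedes the labial consonant /p/, so it assimilates in place to [m]. /taemedinporhui/ → taemedimporhui.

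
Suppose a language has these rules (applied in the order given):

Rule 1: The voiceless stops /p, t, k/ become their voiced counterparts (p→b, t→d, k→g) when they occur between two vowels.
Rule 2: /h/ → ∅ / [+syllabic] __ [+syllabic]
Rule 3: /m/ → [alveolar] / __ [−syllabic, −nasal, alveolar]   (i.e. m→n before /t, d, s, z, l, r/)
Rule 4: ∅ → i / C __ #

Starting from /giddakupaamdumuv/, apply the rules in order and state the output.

Rule 1 (intervocalic voicing): /k/ is a voiceless stop between vowels /a/ and /u/, so it voices to [g]. /p/ is a voiceless stop between vowels /u/ and /a/, so it voices to [b]. /giddakupaamdumuv/ → giddagubaamdumuv.
Rule 2 (intervocalic h-deletion): no segment meets the environment; /giddagubaamdumuv/ is unchanged.
Rule 3 (nasal place assimilation): /m/ precedes the alveolar consonant /d/, so it assimilates in place to [n]. /giddagubaamdumuv/ → giddagubaandumuv.
Rule 4 (final i-epenthesis): the form ends in the consonant /v/, so [i] is inserted word-finally. /giddagubaandumuv/ → giddagubaandumuvi.

giddagubaandumuvi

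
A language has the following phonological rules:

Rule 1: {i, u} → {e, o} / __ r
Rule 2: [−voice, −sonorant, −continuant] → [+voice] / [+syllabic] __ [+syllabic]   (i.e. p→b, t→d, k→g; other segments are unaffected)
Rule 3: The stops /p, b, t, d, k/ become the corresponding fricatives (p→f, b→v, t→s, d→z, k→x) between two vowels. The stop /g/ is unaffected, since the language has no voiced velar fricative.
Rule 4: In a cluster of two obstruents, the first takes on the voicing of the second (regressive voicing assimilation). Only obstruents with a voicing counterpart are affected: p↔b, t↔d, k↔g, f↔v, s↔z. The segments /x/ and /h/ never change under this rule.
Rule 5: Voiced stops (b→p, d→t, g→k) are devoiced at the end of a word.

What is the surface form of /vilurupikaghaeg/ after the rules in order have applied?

viloruvigakhaek

Rule 1 (pre-rhotic lowering): /u/ is a high vowel immediately before /r/, so it lowers to [o]. /vilurupikaghaeg/ → vilorupikaghaeg.
Rule 2 (intervocalic voicing): /p/ is a voiceless stop between vowels /u/ and /i/, so it voices to [b]. /k/ is a voiceless stop between vowels /i/ and /a/, so it voices to [g]. /vilorupikaghaeg/ → vilorubigaghaeg.
Rule 3 (intervocalic spirantization): /b/ is a stop between vowels /u/ and /i/, so it spirantizes to the fricative [v]. /vilorubigaghaeg/ → viloruvigaghaeg.
Rule 4 (regressive voicing assimilation): /g/ precedes the voiceless obstruent /h/, so it devoices to [k] by assimilation. /viloruvigaghaeg/ → viloruvigakhaeg.
Rule 5 (final devoicing): /g/ is a voiced stop in word-final position, so it devoices to [k]. /viloruvigakhaeg/ → viloruvigakhaek.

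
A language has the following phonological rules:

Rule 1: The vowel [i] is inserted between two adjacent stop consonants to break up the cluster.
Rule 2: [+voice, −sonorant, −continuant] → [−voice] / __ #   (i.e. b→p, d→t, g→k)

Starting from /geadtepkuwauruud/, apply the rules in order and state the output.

Rule 1 (stop-cluster i-epenthesis): /d/ and /t/ form a stop–stop cluster, so [i] is inserted between them. /p/ and /k/ form a stop–stop cluster, so [i] is inserted between them. /geadtepkuwauruud/ → geaditepikuwauruud.
Rule 2 (final devoicing): /d/ is a voiced stop in word-final position, so it devoices to [t]. /geaditepikuwauruud/ → geaditepikuwauruut.

geaditepikuwauruut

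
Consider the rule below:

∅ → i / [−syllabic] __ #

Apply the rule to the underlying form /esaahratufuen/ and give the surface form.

the form ends in the consonant /n/, so [i] is inserted word-finally.
Surface form: [esaahratufueni].

esaahratufueni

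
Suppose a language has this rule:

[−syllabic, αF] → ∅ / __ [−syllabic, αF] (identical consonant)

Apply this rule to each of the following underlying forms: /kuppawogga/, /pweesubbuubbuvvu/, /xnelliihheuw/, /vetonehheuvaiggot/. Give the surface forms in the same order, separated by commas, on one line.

kupawoga, pweesubuubuvu, xneliiheuw, vetoneheuvaigot

/kuppawogga/: /pp/ is a geminate; the first /p/ deletes. /gg/ is a geminate; the first /g/ deletes. → [kupawoga].
/pweesubbuubbuvvu/: /bb/ is a geminate; the first /b/ deletes. /bb/ is a geminate; the first /b/ deletes. /vv/ is a geminate; the first /v/ deletes. → [pweesubuubuvu].
/xnelliihheuw/: /ll/ is a geminate; the first /l/ deletes. /hh/ is a geminate; the first /h/ deletes. → [xneliiheuw].
/vetonehheuvaiggot/: /hh/ is a geminate; the first /h/ deletes. /gg/ is a geminate; the first /g/ deletes. → [vetoneheuvaigot].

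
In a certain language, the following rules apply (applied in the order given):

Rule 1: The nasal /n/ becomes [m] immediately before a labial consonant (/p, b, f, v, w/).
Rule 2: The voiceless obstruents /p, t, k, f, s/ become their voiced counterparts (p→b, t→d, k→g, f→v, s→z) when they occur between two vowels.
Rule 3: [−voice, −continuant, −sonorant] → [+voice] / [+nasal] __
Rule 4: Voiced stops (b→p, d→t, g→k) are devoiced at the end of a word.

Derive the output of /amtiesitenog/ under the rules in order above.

amdiezidenok

Rule 1 (nasal place assimilation): no segment meets the environment; /amtiesitenog/ is unchanged.
Rule 2 (intervocalic voicing): /s/ is a voiceless obstruent between vowels /e/ and /i/, so it voices to [z]. /t/ is a voiceless obstruent between vowels /i/ and /e/, so it voices to [d]. /amtiesitenog/ → amtiezidenog.
Rule 3 (post-nasal voicing): /t/ is a voiceless stop immediately after the nasal /m/, so it voices to [d]. /amtiezidenog/ → amdiezidenog.
Rule 4 (final devoicing): /g/ is a voiced stop in word-final position, so it devoices to [k]. /amdiezidenog/ → amdiezidenok.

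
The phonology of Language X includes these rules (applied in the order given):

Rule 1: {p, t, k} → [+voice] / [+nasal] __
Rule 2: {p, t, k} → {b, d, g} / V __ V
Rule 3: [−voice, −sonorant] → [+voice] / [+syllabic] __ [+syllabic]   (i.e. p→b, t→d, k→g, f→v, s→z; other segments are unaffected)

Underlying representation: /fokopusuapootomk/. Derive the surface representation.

fogobuzuaboodomg

Rule 1 (post-nasal voicing): /k/ is a voiceless stop immediately after the nasal /m/, so it voices to [g]. /fokopusuapootomk/ → fokopusuapootomg.
Rule 2 (intervocalic voicing): /k/ is a voiceless stop between vowels /o/ and /o/, so it voices to [g]. /p/ is a voiceless stop between vowels /o/ and /u/, so it voices to [b]. /p/ is a voiceless stop between vowels /a/ and /o/, so it voices to [b]. /t/ is a voiceless stop between vowels /o/ and /o/, so it voices to [d]. /fokopusuapootomg/ → fogobusuaboodomg.
Rule 3 (intervocalic voicing): /s/ is a voiceless obstruent between vowels /u/ and /u/, so it voices to [z]. /fogobusuaboodomg/ → fogobuzuaboodomg.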